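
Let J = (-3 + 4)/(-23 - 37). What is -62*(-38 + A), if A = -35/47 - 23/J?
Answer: -3908418/47 ≈ -83158.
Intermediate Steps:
J = -1/60 (J = 1/(-60) = 1*(-1/60) = -1/60 ≈ -0.016667)
A = 64825/47 (A = -35/47 - 23/(-1/60) = -35*1/47 - 23*(-60) = -35/47 + 1380 = 64825/47 ≈ 1379.3)
-62*(-38 + A) = -62*(-38 + 64825/47) = -62*63039/47 = -3908418/47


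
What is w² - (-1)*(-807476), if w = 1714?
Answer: 2130320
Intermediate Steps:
w² - (-1)*(-807476) = 1714² - (-1)*(-807476) = 2937796 - 1*807476 = 2937796 - 807476 = 2130320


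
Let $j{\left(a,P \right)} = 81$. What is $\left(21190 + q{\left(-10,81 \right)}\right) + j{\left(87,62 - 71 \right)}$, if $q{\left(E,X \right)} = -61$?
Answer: $21210$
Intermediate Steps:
$\left(21190 + q{\left(-10,81 \right)}\right) + j{\left(87,62 - 71 \right)} = \left(21190 - 61\right) + 81 = 21129 + 81 = 21210$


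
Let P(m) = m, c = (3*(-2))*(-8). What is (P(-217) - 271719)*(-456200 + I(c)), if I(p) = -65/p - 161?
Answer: 372304059428/3 ≈ 1.2410e+11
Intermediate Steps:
c = 48 (c = -6*(-8) = 48)
I(p) = -161 - 65/p
(P(-217) - 271719)*(-456200 + I(c)) = (-217 - 271719)*(-456200 + (-161 - 65/48)) = -271936*(-456200 + (-161 - 65*1/48)) = -271936*(-456200 + (-161 - 65/48)) = -271936*(-456200 - 7793/48) = -271936*(-21905393/48) = 372304059428/3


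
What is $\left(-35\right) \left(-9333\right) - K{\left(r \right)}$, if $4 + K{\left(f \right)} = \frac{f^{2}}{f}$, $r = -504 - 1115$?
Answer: $328278$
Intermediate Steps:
$r = -1619$
$K{\left(f \right)} = -4 + f$ ($K{\left(f \right)} = -4 + \frac{f^{2}}{f} = -4 + f$)
$\left(-35\right) \left(-9333\right) - K{\left(r \right)} = \left(-35\right) \left(-9333\right) - \left(-4 - 1619\right) = 326655 - -1623 = 326655 + 1623 = 328278$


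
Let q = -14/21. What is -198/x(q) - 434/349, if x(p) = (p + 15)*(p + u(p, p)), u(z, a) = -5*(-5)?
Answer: -1984244/1095511 ≈ -1.8112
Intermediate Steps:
q = -⅔ (q = -14*1/21 = -⅔ ≈ -0.66667)
u(z, a) = 25
x(p) = (15 + p)*(25 + p) (x(p) = (p + 15)*(p + 25) = (15 + p)*(25 + p))
-198/x(q) - 434/349 = -198/(375 + (-⅔)² + 40*(-⅔)) - 434/349 = -198/(375 + 4/9 - 80/3) - 434*1/349 = -198/3139/9 - 434/349 = -198*9/3139 - 434/349 = -1782/3139 - 434/349 = -1984244/1095511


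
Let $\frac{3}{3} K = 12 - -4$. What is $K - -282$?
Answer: $298$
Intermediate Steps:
$K = 16$ ($K = 12 - -4 = 12 + 4 = 16$)
$K - -282 = 16 - -282 = 16 + 282 = 298$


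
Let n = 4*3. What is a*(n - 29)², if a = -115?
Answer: -33235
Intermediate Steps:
n = 12
a*(n - 29)² = -115*(12 - 29)² = -115*(-17)² = -115*289 = -33235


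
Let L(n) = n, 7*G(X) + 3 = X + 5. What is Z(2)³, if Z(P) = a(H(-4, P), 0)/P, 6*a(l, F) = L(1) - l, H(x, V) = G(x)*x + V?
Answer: -125/21952 ≈ -0.0056942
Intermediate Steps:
G(X) = 2/7 + X/7 (G(X) = -3/7 + (X + 5)/7 = -3/7 + (5 + X)/7 = -3/7 + (5/7 + X/7) = 2/7 + X/7)
H(x, V) = V + x*(2/7 + x/7) (H(x, V) = (2/7 + x/7)*x + V = x*(2/7 + x/7) + V = V + x*(2/7 + x/7))
a(l, F) = ⅙ - l/6 (a(l, F) = (1 - l)/6 = ⅙ - l/6)
Z(P) = (-1/42 - P/6)/P (Z(P) = (⅙ - (P + (⅐)*(-4)*(2 - 4))/6)/P = (⅙ - (P + (⅐)*(-4)*(-2))/6)/P = (⅙ - (P + 8/7)/6)/P = (⅙ - (8/7 + P)/6)/P = (⅙ + (-4/21 - P/6))/P = (-1/42 - P/6)/P)
Z(2)³ = ((1/42)*(-1 - 7*2)/2)³ = ((1/42)*(½)*(-1 - 14))³ = ((1/42)*(½)*(-15))³ = (-5/28)³ = -125/21952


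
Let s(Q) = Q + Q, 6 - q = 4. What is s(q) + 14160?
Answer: 14164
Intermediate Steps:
q = 2 (q = 6 - 1*4 = 6 - 4 = 2)
s(Q) = 2*Q
s(q) + 14160 = 2*2 + 14160 = 4 + 14160 = 14164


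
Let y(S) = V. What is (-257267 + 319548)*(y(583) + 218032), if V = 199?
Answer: 13591644911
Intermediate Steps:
y(S) = 199
(-257267 + 319548)*(y(583) + 218032) = (-257267 + 319548)*(199 + 218032) = 62281*218231 = 13591644911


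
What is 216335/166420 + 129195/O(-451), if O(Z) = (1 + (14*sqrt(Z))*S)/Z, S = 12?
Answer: -277722054541/84734573620 + 1957769352*I*sqrt(451)/2545805 ≈ -3.2776 + 16331.0*I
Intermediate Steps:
O(Z) = (1 + 168*sqrt(Z))/Z (O(Z) = (1 + (14*sqrt(Z))*12)/Z = (1 + 168*sqrt(Z))/Z)
216335/166420 + 129195/O(-451) = 216335/166420 + 129195/(1/(-451) + 168/sqrt(-451)) = 216335*(1/166420) + 129195/(-1/451 + 168*(-I*sqrt(451)/451)) = 43267/33284 + 129195/(-1/451 - 168*I*sqrt(451)/451)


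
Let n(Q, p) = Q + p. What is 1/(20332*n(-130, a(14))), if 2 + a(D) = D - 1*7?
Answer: -1/2541500 ≈ -3.9347e-7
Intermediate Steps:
a(D) = -9 + D (a(D) = -2 + (D - 1*7) = -2 + (D - 7) = -2 + (-7 + D) = -9 + D)
1/(20332*n(-130, a(14))) = 1/(20332*(-130 + (-9 + 14))) = 1/(20332*(-130 + 5)) = (1/20332)/(-125) = (1/20332)*(-1/125) = -1/2541500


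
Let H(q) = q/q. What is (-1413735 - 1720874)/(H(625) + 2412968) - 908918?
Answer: -2193194092151/2412969 ≈ -9.0892e+5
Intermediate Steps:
H(q) = 1
(-1413735 - 1720874)/(H(625) + 2412968) - 908918 = (-1413735 - 1720874)/(1 + 2412968) - 908918 = -3134609/2412969 - 908918 = -2193194092151/2412969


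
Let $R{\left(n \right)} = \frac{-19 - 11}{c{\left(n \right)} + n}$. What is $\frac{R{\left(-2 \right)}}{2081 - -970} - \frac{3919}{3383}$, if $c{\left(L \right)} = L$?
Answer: $- \frac{7954331}{6881022} \approx -1.156$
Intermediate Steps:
$R{\left(n \right)} = - \frac{15}{n}$ ($R{\left(n \right)} = \frac{-19 - 11}{n + n} = - \frac{30}{2 n} = - 30 \frac{1}{2 n} = - \frac{15}{n}$)
$\frac{R{\left(-2 \right)}}{2081 - -970} - \frac{3919}{3383} = \frac{\left(-15\right) \frac{1}{-2}}{2081 - -970} - \frac{3919}{3383} = \frac{\left(-15\right) \left(- \frac{1}{2}\right)}{2081 + 970} - \frac{3919}{3383} = \frac{15}{2 \cdot 3051} - \frac{3919}{3383} = \frac{15}{2} \cdot \frac{1}{3051} - \frac{3919}{3383} = \frac{5}{2034} - \frac{3919}{3383} = - \frac{7954331}{6881022}$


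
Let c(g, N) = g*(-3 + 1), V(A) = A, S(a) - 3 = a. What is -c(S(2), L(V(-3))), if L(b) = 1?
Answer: 10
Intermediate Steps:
S(a) = 3 + a
c(g, N) = -2*g (c(g, N) = g*(-2) = -2*g)
-c(S(2), L(V(-3))) = -(-2)*(3 + 2) = -(-2)*5 = -1*(-10) = 10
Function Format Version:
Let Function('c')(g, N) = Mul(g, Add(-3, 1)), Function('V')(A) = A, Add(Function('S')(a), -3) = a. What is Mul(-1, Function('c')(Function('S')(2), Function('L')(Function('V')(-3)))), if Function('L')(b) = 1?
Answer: 10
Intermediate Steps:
Function('S')(a) = Add(3, a)
Function('c')(g, N) = Mul(-2, g) (Function('c')(g, N) = Mul(g, -2) = Mul(-2, g))
Mul(-1, Function('c')(Function('S')(2), Function('L')(Function('V')(-3)))) = Mul(-1, Mul(-2, Add(3, 2))) = Mul(-1, Mul(-2, 5)) = Mul(-1, -10) = 10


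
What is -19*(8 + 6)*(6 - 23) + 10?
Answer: 4532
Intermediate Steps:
-19*(8 + 6)*(6 - 23) + 10 = -266*(-17) + 10 = -19*(-238) + 10 = 4522 + 10 = 4532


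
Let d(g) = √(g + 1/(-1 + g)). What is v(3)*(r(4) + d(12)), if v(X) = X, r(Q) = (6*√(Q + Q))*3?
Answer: 108*√2 + 3*√1463/11 ≈ 163.17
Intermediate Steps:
r(Q) = 18*√2*√Q (r(Q) = (6*√(2*Q))*3 = (6*(√2*√Q))*3 = (6*√2*√Q)*3 = 18*√2*√Q)
v(3)*(r(4) + d(12)) = 3*(18*√2*√4 + √((1 + 12*(-1 + 12))/(-1 + 12))) = 3*(18*√2*2 + √((1 + 12*11)/11)) = 3*(36*√2 + √((1 + 132)/11)) = 3*(36*√2 + √((1/11)*133)) = 3*(36*√2 + √(133/11)) = 3*(36*√2 + √1463/11) = 108*√2 + 3*√1463/11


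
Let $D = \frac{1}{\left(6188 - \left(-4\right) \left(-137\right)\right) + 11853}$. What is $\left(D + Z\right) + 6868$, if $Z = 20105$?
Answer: $\frac{471838690}{17493} \approx 26973.0$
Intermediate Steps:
$D = \frac{1}{17493}$ ($D = \frac{1}{\left(6188 - 548\right) + 11853} = \frac{1}{5640 + 11853} = \frac{1}{17493} \approx 5.7166 \cdot 10^{-5}$)
$\left(D + Z\right) + 6868 = \left(\frac{1}{17493} + 20105\right) + 6868 = \frac{351696766}{17493} + 6868 = \frac{471838690}{17493}$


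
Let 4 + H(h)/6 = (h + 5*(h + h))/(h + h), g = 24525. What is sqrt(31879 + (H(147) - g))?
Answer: sqrt(7363) ≈ 85.808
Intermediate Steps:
H(h) = 9 (H(h) = -24 + 6*((h + 5*(h + h))/(h + h)) = -24 + 6*((h + 5*(2*h))/((2*h))) = -24 + 6*((h + 10*h)*(1/(2*h))) = -24 + 6*((11*h)*(1/(2*h))) = -24 + 6*(11/2) = -24 + 33 = 9)
sqrt(31879 + (H(147) - g)) = sqrt(31879 + (9 - 1*24525)) = sqrt(31879 + (9 - 24525)) = sqrt(31879 - 24516) = sqrt(7363)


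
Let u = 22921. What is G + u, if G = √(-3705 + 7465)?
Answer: 22921 + 4*√235 ≈ 22982.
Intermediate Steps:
G = 4*√235 (G = √3760 = 4*√235 ≈ 61.319)
G + u = 4*√235 + 22921 = 22921 + 4*√235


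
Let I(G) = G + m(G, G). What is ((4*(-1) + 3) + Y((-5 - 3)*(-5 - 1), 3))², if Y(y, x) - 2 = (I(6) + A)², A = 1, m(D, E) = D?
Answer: 28900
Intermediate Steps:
I(G) = 2*G (I(G) = G + G = 2*G)
Y(y, x) = 171 (Y(y, x) = 2 + (2*6 + 1)² = 2 + (12 + 1)² = 2 + 13² = 2 + 169 = 171)
((4*(-1) + 3) + Y((-5 - 3)*(-5 - 1), 3))² = ((4*(-1) + 3) + 171)² = ((-4 + 3) + 171)² = (-1 + 171)² = 170² = 28900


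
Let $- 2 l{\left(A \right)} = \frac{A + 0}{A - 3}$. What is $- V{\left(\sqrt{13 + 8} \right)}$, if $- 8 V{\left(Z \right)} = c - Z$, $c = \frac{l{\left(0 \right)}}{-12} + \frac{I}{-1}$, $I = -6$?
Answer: $\frac{3}{4} - \frac{\sqrt{21}}{8} \approx 0.17718$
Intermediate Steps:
$l{\left(A \right)} = - \frac{A}{2 \left(-3 + A\right)}$ ($l{\left(A \right)} = - \frac{\left(A + 0\right) \frac{1}{A - 3}}{2} = - \frac{A \frac{1}{-3 + A}}{2} = - \frac{A}{2 \left(-3 + A\right)}$)
$c = 6$ ($c = \frac{\left(-1\right) 0 \frac{1}{-6 + 2 \cdot 0}}{-12} - \frac{6}{-1} = \left(-1\right) 0 \frac{1}{-6 + 0} \left(- \frac{1}{12}\right) - -6 = \left(-1\right) 0 \frac{1}{-6} \left(- \frac{1}{12}\right) + 6 = \left(-1\right) 0 \left(- \frac{1}{6}\right) \left(- \frac{1}{12}\right) + 6 = 0 \left(- \frac{1}{12}\right) + 6 = 0 + 6 = 6$)
$V{\left(Z \right)} = - \frac{3}{4} + \frac{Z}{8}$ ($V{\left(Z \right)} = - \frac{6 - Z}{8} = - \frac{3}{4} + \frac{Z}{8}$)
$- V{\left(\sqrt{13 + 8} \right)} = - (- \frac{3}{4} + \frac{\sqrt{13 + 8}}{8}) = - (- \frac{3}{4} + \frac{\sqrt{21}}{8}) = \frac{3}{4} - \frac{\sqrt{21}}{8}$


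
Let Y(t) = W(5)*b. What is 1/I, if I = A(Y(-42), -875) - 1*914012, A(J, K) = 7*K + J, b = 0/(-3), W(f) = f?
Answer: -1/920137 ≈ -1.0868e-6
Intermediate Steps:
b = 0 (b = 0*(-1/3) = 0)
Y(t) = 0 (Y(t) = 5*0 = 0)
A(J, K) = J + 7*K
I = -920137 (I = (0 + 7*(-875)) - 1*914012 = (0 - 6125) - 914012 = -6125 - 914012 = -920137)
1/I = 1/(-920137) = -1/920137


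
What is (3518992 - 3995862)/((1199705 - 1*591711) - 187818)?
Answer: -238435/210088 ≈ -1.1349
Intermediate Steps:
(3518992 - 3995862)/((1199705 - 1*591711) - 187818) = -476870/((1199705 - 591711) - 187818) = -476870/(607994 - 187818) = -476870/420176 = -476870*1/420176 = -238435/210088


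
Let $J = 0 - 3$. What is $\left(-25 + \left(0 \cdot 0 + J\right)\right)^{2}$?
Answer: $784$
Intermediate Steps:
$J = -3$ ($J = 0 - 3 = -3$)
$\left(-25 + \left(0 \cdot 0 + J\right)\right)^{2} = \left(-25 + \left(0 \cdot 0 - 3\right)\right)^{2} = \left(-25 + \left(0 - 3\right)\right)^{2} = \left(-25 - 3\right)^{2} = \left(-28\right)^{2} = 784$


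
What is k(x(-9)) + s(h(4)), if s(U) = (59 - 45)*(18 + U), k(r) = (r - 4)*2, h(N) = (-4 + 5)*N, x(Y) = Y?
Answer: 282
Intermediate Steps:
h(N) = N (h(N) = 1*N = N)
k(r) = -8 + 2*r (k(r) = (-4 + r)*2 = -8 + 2*r)
s(U) = 252 + 14*U (s(U) = 14*(18 + U) = 252 + 14*U)
k(x(-9)) + s(h(4)) = (-8 + 2*(-9)) + (252 + 14*4) = (-8 - 18) + (252 + 56) = -26 + 308 = 282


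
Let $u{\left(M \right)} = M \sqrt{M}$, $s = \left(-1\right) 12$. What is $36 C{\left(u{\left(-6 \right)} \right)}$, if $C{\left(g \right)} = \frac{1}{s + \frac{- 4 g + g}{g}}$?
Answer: $- \frac{12}{5} \approx -2.4$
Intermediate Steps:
$s = -12$
$u{\left(M \right)} = M^{\frac{3}{2}}$
$C{\left(g \right)} = - \frac{1}{15}$ ($C{\left(g \right)} = \frac{1}{-12 + \frac{- 4 g + g}{g}} = \frac{1}{-12 + \frac{\left(-3\right) g}{g}} = \frac{1}{-12 - 3} = \frac{1}{-15} = - \frac{1}{15}$)
$36 C{\left(u{\left(-6 \right)} \right)} = 36 \left(- \frac{1}{15}\right) = - \frac{12}{5}$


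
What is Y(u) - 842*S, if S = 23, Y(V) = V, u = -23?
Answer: -19389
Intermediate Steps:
Y(u) - 842*S = -23 - 842*23 = -23 - 19366 = -19389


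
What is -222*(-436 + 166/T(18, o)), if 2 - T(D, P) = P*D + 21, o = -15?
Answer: 24257940/251 ≈ 96645.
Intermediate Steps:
T(D, P) = -19 - D*P (T(D, P) = 2 - (P*D + 21) = 2 - (D*P + 21) = 2 - (21 + D*P) = 2 + (-21 - D*P) = -19 - D*P)
-222*(-436 + 166/T(18, o)) = -222*(-436 + 166/(-19 - 1*18*(-15))) = -222*(-436 + 166/(-19 + 270)) = -222*(-436 + 166/251) = -222*(-109270/251) = 24257940/251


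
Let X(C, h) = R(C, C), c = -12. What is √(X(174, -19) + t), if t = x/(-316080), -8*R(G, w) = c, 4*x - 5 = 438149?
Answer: √3201025570/52680 ≈ 1.0740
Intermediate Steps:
x = 219077/2 (x = 5/4 + (¼)*438149 = 5/4 + 438149/4 = 219077/2 ≈ 1.0954e+5)
R(G, w) = 3/2 (R(G, w) = -⅛*(-12) = 3/2)
X(C, h) = 3/2
t = -219077/632160 (t = (219077/2)/(-316080) = (219077/2)*(-1/316080) = -219077/632160 ≈ -0.34655)
√(X(174, -19) + t) = √(3/2 - 219077/632160) = √(729163/632160) = √3201025570/52680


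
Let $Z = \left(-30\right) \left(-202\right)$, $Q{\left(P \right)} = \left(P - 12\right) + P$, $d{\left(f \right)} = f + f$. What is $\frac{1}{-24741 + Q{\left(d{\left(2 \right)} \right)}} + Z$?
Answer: $\frac{149954699}{24745} \approx 6060.0$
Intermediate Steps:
$d{\left(f \right)} = 2 f$
$Q{\left(P \right)} = -12 + 2 P$ ($Q{\left(P \right)} = \left(-12 + P\right) + P = -12 + 2 P$)
$Z = 6060$
$\frac{1}{-24741 + Q{\left(d{\left(2 \right)} \right)}} + Z = \frac{1}{-24741 - \left(12 - 2 \cdot 2 \cdot 2\right)} + 6060 = \frac{1}{-24741 + \left(-12 + 2 \cdot 4\right)} + 6060 = \frac{1}{-24741 + \left(-12 + 8\right)} + 6060 = \frac{1}{-24741 - 4} + 6060 = \frac{1}{-24745} + 6060 = - \frac{1}{24745} + 6060 = \frac{149954699}{24745}$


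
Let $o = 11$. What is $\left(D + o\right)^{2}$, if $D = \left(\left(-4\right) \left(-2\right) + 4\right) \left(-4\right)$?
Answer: $1369$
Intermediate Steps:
$D = -48$ ($D = \left(8 + 4\right) \left(-4\right) = 12 \left(-4\right) = -48$)
$\left(D + o\right)^{2} = \left(-48 + 11\right)^{2} = \left(-37\right)^{2} = 1369$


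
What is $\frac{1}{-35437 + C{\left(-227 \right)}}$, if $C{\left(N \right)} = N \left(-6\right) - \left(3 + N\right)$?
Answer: $- \frac{1}{33851} \approx -2.9541 \cdot 10^{-5}$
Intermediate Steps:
$C{\left(N \right)} = -3 - 7 N$ ($C{\left(N \right)} = - 6 N - \left(3 + N\right) = -3 - 7 N$)
$\frac{1}{-35437 + C{\left(-227 \right)}} = \frac{1}{-35437 - -1586} = \frac{1}{-35437 + \left(-3 + 1589\right)} = \frac{1}{-35437 + 1586} = \frac{1}{-33851} = - \frac{1}{33851}$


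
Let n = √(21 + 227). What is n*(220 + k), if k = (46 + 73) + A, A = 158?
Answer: 994*√62 ≈ 7826.8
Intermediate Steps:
k = 277 (k = (46 + 73) + 158 = 119 + 158 = 277)
n = 2*√62 (n = √248 = 2*√62 ≈ 15.748)
n*(220 + k) = (2*√62)*(220 + 277) = (2*√62)*497 = 994*√62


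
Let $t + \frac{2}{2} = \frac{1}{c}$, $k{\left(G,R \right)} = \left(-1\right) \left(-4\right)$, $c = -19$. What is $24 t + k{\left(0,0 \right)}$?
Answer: $- \frac{404}{19} \approx -21.263$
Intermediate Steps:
$k{\left(G,R \right)} = 4$
$t = - \frac{20}{19}$ ($t = -1 + \frac{1}{-19} = -1 - \frac{1}{19} = - \frac{20}{19} \approx -1.0526$)
$24 t + k{\left(0,0 \right)} = 24 \left(- \frac{20}{19}\right) + 4 = - \frac{480}{19} + 4 = - \frac{404}{19}$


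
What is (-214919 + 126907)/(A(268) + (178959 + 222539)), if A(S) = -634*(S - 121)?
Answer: -22003/77075 ≈ -0.28548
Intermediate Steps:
A(S) = 76714 - 634*S (A(S) = -634*(-121 + S) = 76714 - 634*S)
(-214919 + 126907)/(A(268) + (178959 + 222539)) = (-214919 + 126907)/((76714 - 634*268) + (178959 + 222539)) = -88012/((76714 - 169912) + 401498) = -88012/(-93198 + 401498) = -88012/308300 = -88012*1/308300 = -22003/77075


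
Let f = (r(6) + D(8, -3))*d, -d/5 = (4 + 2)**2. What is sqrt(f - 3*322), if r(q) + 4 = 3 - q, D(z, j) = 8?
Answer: I*sqrt(1146) ≈ 33.853*I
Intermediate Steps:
r(q) = -1 - q (r(q) = -4 + (3 - q) = -1 - q)
d = -180 (d = -5*(4 + 2)**2 = -5*6**2 = -5*36 = -180)
f = -180 (f = ((-1 - 1*6) + 8)*(-180) = ((-1 - 6) + 8)*(-180) = (-7 + 8)*(-180) = 1*(-180) = -180)
sqrt(f - 3*322) = sqrt(-180 - 3*322) = sqrt(-180 - 966) = sqrt(-1146) = I*sqrt(1146)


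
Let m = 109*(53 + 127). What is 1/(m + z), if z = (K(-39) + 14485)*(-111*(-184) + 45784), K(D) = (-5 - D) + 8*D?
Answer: 1/940636676 ≈ 1.0631e-9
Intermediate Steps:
K(D) = -5 + 7*D
m = 19620 (m = 109*180 = 19620)
z = 940617056 (z = ((-5 + 7*(-39)) + 14485)*(-111*(-184) + 45784) = ((-5 - 273) + 14485)*(20424 + 45784) = (-278 + 14485)*66208 = 14207*66208 = 940617056)
1/(m + z) = 1/(19620 + 940617056) = 1/940636676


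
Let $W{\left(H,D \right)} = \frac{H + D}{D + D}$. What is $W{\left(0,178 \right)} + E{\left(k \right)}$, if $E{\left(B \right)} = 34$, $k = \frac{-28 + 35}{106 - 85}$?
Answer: $\frac{69}{2} \approx 34.5$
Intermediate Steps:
$k = \frac{1}{3}$ ($k = \frac{7}{21} = 7 \cdot \frac{1}{21} = \frac{1}{3} \approx 0.33333$)
$W{\left(H,D \right)} = \frac{D + H}{2 D}$
$W{\left(0,178 \right)} + E{\left(k \right)} = \frac{178 + 0}{2 \cdot 178} + 34 = \frac{1}{2} \cdot \frac{1}{178} \cdot 178 + 34 = \frac{1}{2} + 34 = \frac{69}{2}$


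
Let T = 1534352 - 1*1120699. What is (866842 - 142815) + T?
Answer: 1137680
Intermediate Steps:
T = 413653 (T = 1534352 - 1120699 = 413653)
(866842 - 142815) + T = (866842 - 142815) + 413653 = 724027 + 413653 = 1137680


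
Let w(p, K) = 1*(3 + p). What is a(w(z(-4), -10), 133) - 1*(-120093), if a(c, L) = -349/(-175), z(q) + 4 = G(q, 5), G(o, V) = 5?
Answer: 21016624/175 ≈ 1.2010e+5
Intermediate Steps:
z(q) = 1 (z(q) = -4 + 5 = 1)
w(p, K) = 3 + p
a(c, L) = 349/175 (a(c, L) = -349*(-1/175) = 349/175)
a(w(z(-4), -10), 133) - 1*(-120093) = 349/175 - 1*(-120093) = 349/175 + 120093 = 21016624/175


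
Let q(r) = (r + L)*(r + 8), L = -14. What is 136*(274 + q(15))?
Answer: 40392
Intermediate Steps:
q(r) = (-14 + r)*(8 + r) (q(r) = (r - 14)*(r + 8) = (-14 + r)*(8 + r))
136*(274 + q(15)) = 136*(274 + (-112 + 15**2 - 6*15)) = 136*(274 + (-112 + 225 - 90)) = 136*(274 + 23) = 136*297 = 40392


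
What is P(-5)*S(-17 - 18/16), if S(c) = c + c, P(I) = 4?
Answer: -145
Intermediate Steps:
S(c) = 2*c
P(-5)*S(-17 - 18/16) = 4*(2*(-17 - 18/16)) = 4*(2*(-17 - 18*1/16)) = 4*(2*(-17 - 9/8)) = 4*(2*(-145/8)) = 4*(-145/4) = -145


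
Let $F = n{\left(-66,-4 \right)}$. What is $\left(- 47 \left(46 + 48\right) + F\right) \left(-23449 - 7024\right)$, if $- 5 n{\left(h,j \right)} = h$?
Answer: $\frac{671137352}{5} \approx 1.3423 \cdot 10^{8}$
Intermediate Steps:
$n{\left(h,j \right)} = - \frac{h}{5}$
$F = \frac{66}{5}$ ($F = \left(- \frac{1}{5}\right) \left(-66\right) = \frac{66}{5} \approx 13.2$)
$\left(- 47 \left(46 + 48\right) + F\right) \left(-23449 - 7024\right) = \left(- 47 \left(46 + 48\right) + \frac{66}{5}\right) \left(-23449 - 7024\right) = \left(\left(-47\right) 94 + \frac{66}{5}\right) \left(-30473\right) = \left(-4418 + \frac{66}{5}\right) \left(-30473\right) = \left(- \frac{22024}{5}\right) \left(-30473\right) = \frac{671137352}{5}$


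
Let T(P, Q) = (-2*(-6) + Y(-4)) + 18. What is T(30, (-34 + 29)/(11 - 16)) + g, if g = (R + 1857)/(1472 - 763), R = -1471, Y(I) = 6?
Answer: 25910/709 ≈ 36.544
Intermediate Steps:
g = 386/709 (g = (-1471 + 1857)/(1472 - 763) = 386/709 ≈ 0.54443)
T(P, Q) = 36 (T(P, Q) = (-2*(-6) + 6) + 18 = (12 + 6) + 18 = 18 + 18 = 36)
T(30, (-34 + 29)/(11 - 16)) + g = 36 + 386/709 = 25910/709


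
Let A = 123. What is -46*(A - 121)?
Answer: -92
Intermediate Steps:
-46*(A - 121) = -46*(123 - 121) = -46*2 = -92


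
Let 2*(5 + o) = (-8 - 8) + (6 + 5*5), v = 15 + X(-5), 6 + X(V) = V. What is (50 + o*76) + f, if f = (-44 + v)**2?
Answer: 1840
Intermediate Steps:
X(V) = -6 + V
v = 4 (v = 15 + (-6 - 5) = 15 - 11 = 4)
o = 5/2 (o = -5 + ((-8 - 8) + (6 + 5*5))/2 = -5 + (-16 + (6 + 25))/2 = -5 + (-16 + 31)/2 = -5 + (1/2)*15 = -5 + 15/2 = 5/2 ≈ 2.5000)
f = 1600 (f = (-44 + 4)**2 = (-40)**2 = 1600)
(50 + o*76) + f = (50 + (5/2)*76) + 1600 = (50 + 190) + 1600 = 240 + 1600 = 1840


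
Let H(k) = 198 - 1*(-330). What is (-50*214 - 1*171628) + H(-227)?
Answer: -181800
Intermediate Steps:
H(k) = 528 (H(k) = 198 + 330 = 528)
(-50*214 - 1*171628) + H(-227) = (-50*214 - 1*171628) + 528 = (-10700 - 171628) + 528 = -182328 + 528 = -181800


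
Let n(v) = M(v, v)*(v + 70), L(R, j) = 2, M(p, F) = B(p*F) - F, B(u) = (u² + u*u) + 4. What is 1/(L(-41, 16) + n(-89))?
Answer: -1/2384206923 ≈ -4.1943e-10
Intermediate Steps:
B(u) = 4 + 2*u² (B(u) = (u² + u²) + 4 = 2*u² + 4 = 4 + 2*u²)
M(p, F) = 4 - F + 2*F²*p² (M(p, F) = (4 + 2*(p*F)²) - F = (4 + 2*(F*p)²) - F = (4 + 2*(F²*p²)) - F = (4 + 2*F²*p²) - F = 4 - F + 2*F²*p²)
n(v) = (70 + v)*(4 - v + 2*v⁴) (n(v) = (4 - v + 2*v²*v²)*(v + 70) = (4 - v + 2*v⁴)*(70 + v) = (70 + v)*(4 - v + 2*v⁴))
1/(L(-41, 16) + n(-89)) = 1/(2 + (70 - 89)*(4 - 1*(-89) + 2*(-89)⁴)) = 1/(2 - 19*(4 + 89 + 2*62742241)) = 1/(2 - 19*(4 + 89 + 125484482)) = 1/(2 - 19*125484575) = 1/(2 - 2384206925) = 1/(-2384206923) = -1/2384206923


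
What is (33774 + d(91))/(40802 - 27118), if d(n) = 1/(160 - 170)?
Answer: 337739/136840 ≈ 2.4681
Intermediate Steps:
d(n) = -⅒ (d(n) = 1/(-10) = -⅒)
(33774 + d(91))/(40802 - 27118) = (33774 - ⅒)/(40802 - 27118) = (337739/10)/13684 = (337739/10)*(1/13684) = 337739/136840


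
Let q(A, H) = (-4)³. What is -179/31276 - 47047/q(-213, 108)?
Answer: 367857629/500416 ≈ 735.10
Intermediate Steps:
q(A, H) = -64
-179/31276 - 47047/q(-213, 108) = -179/31276 - 47047/(-64) = -179*1/31276 - 47047*(-1/64) = -179/31276 + 47047/64 = 367857629/500416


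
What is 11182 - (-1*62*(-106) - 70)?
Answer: 4680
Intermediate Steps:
11182 - (-1*62*(-106) - 70) = 11182 - (-62*(-106) - 70) = 11182 - (6572 - 70) = 11182 - 1*6502 = 11182 - 6502 = 4680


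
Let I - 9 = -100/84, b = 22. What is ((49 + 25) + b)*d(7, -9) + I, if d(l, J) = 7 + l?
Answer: 28388/21 ≈ 1351.8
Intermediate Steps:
I = 164/21 (I = 9 - 100/84 = 9 - 100*1/84 = 9 - 25/21 = 164/21 ≈ 7.8095)
((49 + 25) + b)*d(7, -9) + I = ((49 + 25) + 22)*(7 + 7) + 164/21 = (74 + 22)*14 + 164/21 = 96*14 + 164/21 = 1344 + 164/21 = 28388/21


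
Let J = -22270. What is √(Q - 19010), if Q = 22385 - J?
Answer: √25645 ≈ 160.14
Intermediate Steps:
Q = 44655 (Q = 22385 - 1*(-22270) = 22385 + 22270 = 44655)
√(Q - 19010) = √(44655 - 19010) = √25645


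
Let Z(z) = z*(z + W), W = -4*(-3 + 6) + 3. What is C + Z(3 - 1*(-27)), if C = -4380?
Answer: -3750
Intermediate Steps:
W = -9 (W = -4*3 + 3 = -12 + 3 = -9)
Z(z) = z*(-9 + z) (Z(z) = z*(z - 9) = z*(-9 + z))
C + Z(3 - 1*(-27)) = -4380 + (3 - 1*(-27))*(-9 + (3 - 1*(-27))) = -4380 + (3 + 27)*(-9 + (3 + 27)) = -4380 + 30*(-9 + 30) = -4380 + 30*21 = -4380 + 630 = -3750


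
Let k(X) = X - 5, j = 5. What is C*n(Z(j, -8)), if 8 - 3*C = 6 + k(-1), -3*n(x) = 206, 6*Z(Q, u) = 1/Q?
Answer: -1648/9 ≈ -183.11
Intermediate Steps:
Z(Q, u) = 1/(6*Q)
k(X) = -5 + X
n(x) = -206/3 (n(x) = -⅓*206 = -206/3)
C = 8/3 (C = 8/3 - (6 + (-5 - 1))/3 = 8/3 - (6 - 6)/3 = 8/3 - ⅓*0 = 8/3 + 0 = 8/3 ≈ 2.6667)
C*n(Z(j, -8)) = (8/3)*(-206/3) = -1648/9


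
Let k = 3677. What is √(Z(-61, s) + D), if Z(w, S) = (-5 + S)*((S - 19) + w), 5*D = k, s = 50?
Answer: I*√15365/5 ≈ 24.791*I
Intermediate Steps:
D = 3677/5 (D = (⅕)*3677 = 3677/5 ≈ 735.40)
Z(w, S) = (-5 + S)*(-19 + S + w) (Z(w, S) = (-5 + S)*((-19 + S) + w) = (-5 + S)*(-19 + S + w))
√(Z(-61, s) + D) = √((95 + 50² - 24*50 - 5*(-61) + 50*(-61)) + 3677/5) = √((95 + 2500 - 1200 + 305 - 3050) + 3677/5) = √(-1350 + 3677/5) = √(-3073/5) = I*√15365/5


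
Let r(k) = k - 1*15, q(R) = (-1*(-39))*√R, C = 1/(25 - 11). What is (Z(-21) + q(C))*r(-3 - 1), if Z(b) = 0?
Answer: -741*√14/14 ≈ -198.04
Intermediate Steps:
C = 1/14 ≈ 0.071429
q(R) = 39*√R
r(k) = -15 + k (r(k) = k - 15 = -15 + k)
(Z(-21) + q(C))*r(-3 - 1) = (0 + 39*√(1/14))*(-15 + (-3 - 1)) = (0 + 39*(√14/14))*(-15 - 4) = (0 + 39*√14/14)*(-19) = (39*√14/14)*(-19) = -741*√14/14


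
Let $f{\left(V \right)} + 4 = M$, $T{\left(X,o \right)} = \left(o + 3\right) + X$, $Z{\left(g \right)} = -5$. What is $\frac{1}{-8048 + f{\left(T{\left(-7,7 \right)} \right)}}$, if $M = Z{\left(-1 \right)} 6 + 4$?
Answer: $- \frac{1}{8078} \approx -0.00012379$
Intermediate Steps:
$T{\left(X,o \right)} = 3 + X + o$ ($T{\left(X,o \right)} = \left(3 + o\right) + X = 3 + X + o$)
$M = -26$ ($M = \left(-5\right) 6 + 4 = -30 + 4 = -26$)
$f{\left(V \right)} = -30$ ($f{\left(V \right)} = -4 - 26 = -30$)
$\frac{1}{-8048 + f{\left(T{\left(-7,7 \right)} \right)}} = \frac{1}{-8048 - 30} = \frac{1}{-8078} = - \frac{1}{8078}$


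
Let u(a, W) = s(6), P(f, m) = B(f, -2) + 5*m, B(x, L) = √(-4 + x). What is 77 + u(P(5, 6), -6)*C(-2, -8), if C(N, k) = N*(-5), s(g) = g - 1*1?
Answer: 127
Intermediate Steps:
P(f, m) = √(-4 + f) + 5*m
s(g) = -1 + g (s(g) = g - 1 = -1 + g)
u(a, W) = 5 (u(a, W) = -1 + 6 = 5)
C(N, k) = -5*N
77 + u(P(5, 6), -6)*C(-2, -8) = 77 + 5*(-5*(-2)) = 77 + 5*10 = 77 + 50 = 127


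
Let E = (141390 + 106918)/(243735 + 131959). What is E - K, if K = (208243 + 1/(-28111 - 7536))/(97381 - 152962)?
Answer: 546806280650006/124060164080743 ≈ 4.4076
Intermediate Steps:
K = -2474412740/660431969 (K = (208243 + 1/(-35647))/(-55581) = (208243 - 1/35647)*(-1/55581) = (7423238220/35647)*(-1/55581) = -2474412740/660431969 ≈ -3.7467)
E = 124154/187847 (E = 248308/375694 = 248308*(1/375694) = 124154/187847 ≈ 0.66093)
E - K = 124154/187847 - 1*(-2474412740/660431969) = 124154/187847 + 2474412740/660431969 = 546806280650006/124060164080743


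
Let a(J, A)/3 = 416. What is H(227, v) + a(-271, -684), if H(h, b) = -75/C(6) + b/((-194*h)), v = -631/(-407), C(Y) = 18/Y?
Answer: 21920398287/17923466 ≈ 1223.0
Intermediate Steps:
a(J, A) = 1248 (a(J, A) = 3*416 = 1248)
v = 631/407 (v = -631*(-1/407) = 631/407 ≈ 1.5504)
H(h, b) = -25 - b/(194*h) (H(h, b) = -75/(18/6) + b/((-194*h)) = -75/(18*(⅙)) + b*(-1/(194*h)) = -75/3 - b/(194*h) = -75*⅓ - b/(194*h) = -25 - b/(194*h))
H(227, v) + a(-271, -684) = (-25 - 1/194*631/407/227) + 1248 = (-25 - 1/194*631/407*1/227) + 1248 = (-25 - 631/17923466) + 1248 = -448087281/17923466 + 1248 = 21920398287/17923466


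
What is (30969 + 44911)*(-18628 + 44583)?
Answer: 1969465400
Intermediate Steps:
(30969 + 44911)*(-18628 + 44583) = 75880*25955 = 1969465400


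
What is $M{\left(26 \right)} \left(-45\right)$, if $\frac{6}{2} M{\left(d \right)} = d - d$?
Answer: $0$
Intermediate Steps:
$M{\left(d \right)} = 0$ ($M{\left(d \right)} = \frac{d - d}{3} = \frac{1}{3} \cdot 0 = 0$)
$M{\left(26 \right)} \left(-45\right) = 0 \left(-45\right) = 0$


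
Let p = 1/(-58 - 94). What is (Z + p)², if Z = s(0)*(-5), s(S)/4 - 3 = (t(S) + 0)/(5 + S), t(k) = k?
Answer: 83192641/23104 ≈ 3600.8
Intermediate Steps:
s(S) = 12 + 4*S/(5 + S) (s(S) = 12 + 4*((S + 0)/(5 + S)) = 12 + 4*(S/(5 + S)) = 12 + 4*S/(5 + S))
p = -1/152 (p = 1/(-152) = -1/152 ≈ -0.0065789)
Z = -60 (Z = (4*(15 + 4*0)/(5 + 0))*(-5) = (4*(15 + 0)/5)*(-5) = (4*(⅕)*15)*(-5) = 12*(-5) = -60)
(Z + p)² = (-60 - 1/152)² = (-9121/152)² = 83192641/23104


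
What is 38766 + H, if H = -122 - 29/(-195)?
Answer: 7535609/195 ≈ 38644.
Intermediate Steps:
H = -23761/195 (H = -122 - 29*(-1/195) = -122 + 29/195 = -23761/195 ≈ -121.85)
38766 + H = 38766 - 23761/195 = 7535609/195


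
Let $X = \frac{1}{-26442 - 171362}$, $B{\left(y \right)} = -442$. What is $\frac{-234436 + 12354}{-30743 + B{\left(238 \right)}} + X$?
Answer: $\frac{6275525249}{881216820} \approx 7.1214$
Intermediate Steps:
$X = - \frac{1}{197804}$ ($X = \frac{1}{-197804} = - \frac{1}{197804} \approx -5.0555 \cdot 10^{-6}$)
$\frac{-234436 + 12354}{-30743 + B{\left(238 \right)}} + X = \frac{-234436 + 12354}{-30743 - 442} - \frac{1}{197804} = - \frac{222082}{-31185} - \frac{1}{197804} = \left(-222082\right) \left(- \frac{1}{31185}\right) - \frac{1}{197804} = \frac{31726}{4455} - \frac{1}{197804} = \frac{6275525249}{881216820}$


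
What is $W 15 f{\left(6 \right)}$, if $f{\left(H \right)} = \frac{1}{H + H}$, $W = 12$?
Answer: $15$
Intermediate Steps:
$f{\left(H \right)} = \frac{1}{2 H}$
$W 15 f{\left(6 \right)} = 12 \cdot 15 \frac{1}{2 \cdot 6} = 180 \cdot \frac{1}{2} \cdot \frac{1}{6} = 180 \cdot \frac{1}{12} = 15$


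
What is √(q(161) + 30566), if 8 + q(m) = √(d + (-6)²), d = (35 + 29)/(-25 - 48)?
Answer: √(162843582 + 146*√46793)/73 ≈ 174.83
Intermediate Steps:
d = -64/73 (d = 64/(-73) = 64*(-1/73) = -64/73 ≈ -0.87671)
q(m) = -8 + 2*√46793/73 (q(m) = -8 + √(-64/73 + (-6)²) = -8 + √(-64/73 + 36) = -8 + √(2564/73) = -8 + 2*√46793/73)
√(q(161) + 30566) = √((-8 + 2*√46793/73) + 30566) = √(30558 + 2*√46793/73)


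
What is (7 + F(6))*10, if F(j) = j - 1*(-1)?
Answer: 140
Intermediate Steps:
F(j) = 1 + j (F(j) = j + 1 = 1 + j)
(7 + F(6))*10 = (7 + (1 + 6))*10 = (7 + 7)*10 = 14*10 = 140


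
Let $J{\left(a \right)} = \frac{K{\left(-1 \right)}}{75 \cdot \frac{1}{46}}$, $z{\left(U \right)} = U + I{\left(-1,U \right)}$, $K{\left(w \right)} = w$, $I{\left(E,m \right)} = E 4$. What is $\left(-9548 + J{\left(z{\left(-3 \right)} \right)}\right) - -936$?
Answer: $- \frac{645946}{75} \approx -8612.6$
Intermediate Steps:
$I{\left(E,m \right)} = 4 E$
$z{\left(U \right)} = -4 + U$ ($z{\left(U \right)} = U + 4 \left(-1\right) = U - 4 = -4 + U$)
$J{\left(a \right)} = - \frac{46}{75}$ ($J{\left(a \right)} = - \frac{1}{75 \cdot \frac{1}{46}} = - \frac{1}{\frac{75}{46}} = \left(-1\right) \frac{46}{75} = - \frac{46}{75}$)
$\left(-9548 + J{\left(z{\left(-3 \right)} \right)}\right) - -936 = \left(-9548 - \frac{46}{75}\right) - -936 = - \frac{716146}{75} + 936 = - \frac{645946}{75}$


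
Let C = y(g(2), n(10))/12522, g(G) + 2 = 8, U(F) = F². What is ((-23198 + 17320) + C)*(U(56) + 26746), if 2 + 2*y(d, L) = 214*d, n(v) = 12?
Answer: -1099712508175/6261 ≈ -1.7564e+8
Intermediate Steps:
g(G) = 6 (g(G) = -2 + 8 = 6)
y(d, L) = -1 + 107*d (y(d, L) = -1 + (214*d)/2 = -1 + 107*d)
C = 641/12522 (C = (-1 + 107*6)/12522 = (-1 + 642)*(1/12522) = 641*(1/12522) = 641/12522 ≈ 0.051190)
((-23198 + 17320) + C)*(U(56) + 26746) = ((-23198 + 17320) + 641/12522)*(56² + 26746) = (-5878 + 641/12522)*(3136 + 26746) = -73603675/12522*29882 = -1099712508175/6261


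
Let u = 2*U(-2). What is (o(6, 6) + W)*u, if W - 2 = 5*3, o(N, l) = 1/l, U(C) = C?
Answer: -206/3 ≈ -68.667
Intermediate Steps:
u = -4 (u = 2*(-2) = -4)
W = 17 (W = 2 + 5*3 = 2 + 15 = 17)
(o(6, 6) + W)*u = (1/6 + 17)*(-4) = (⅙ + 17)*(-4) = (103/6)*(-4) = -206/3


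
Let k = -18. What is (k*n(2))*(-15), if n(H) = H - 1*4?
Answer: -540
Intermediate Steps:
n(H) = -4 + H (n(H) = H - 4 = -4 + H)
(k*n(2))*(-15) = -18*(-4 + 2)*(-15) = -18*(-2)*(-15) = 36*(-15) = -540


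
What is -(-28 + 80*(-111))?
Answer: 8908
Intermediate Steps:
-(-28 + 80*(-111)) = -(-28 - 8880) = -1*(-8908) = 8908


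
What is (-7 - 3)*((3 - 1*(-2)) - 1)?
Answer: -40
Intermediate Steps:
(-7 - 3)*((3 - 1*(-2)) - 1) = -10*((3 + 2) - 1) = -10*(5 - 1) = -10*4 = -40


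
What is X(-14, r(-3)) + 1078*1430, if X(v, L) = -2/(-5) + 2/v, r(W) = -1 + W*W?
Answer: 53953909/35 ≈ 1.5415e+6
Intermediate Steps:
r(W) = -1 + W²
X(v, L) = ⅖ + 2/v (X(v, L) = -2*(-⅕) + 2/v = ⅖ + 2/v)
X(-14, r(-3)) + 1078*1430 = (⅖ + 2/(-14)) + 1078*1430 = (⅖ + 2*(-1/14)) + 1541540 = (⅖ - ⅐) + 1541540 = 9/35 + 1541540 = 53953909/35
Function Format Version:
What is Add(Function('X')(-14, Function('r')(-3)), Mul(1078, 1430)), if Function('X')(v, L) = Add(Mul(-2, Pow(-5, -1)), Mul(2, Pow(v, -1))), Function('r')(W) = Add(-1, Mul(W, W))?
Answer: Rational(53953909, 35) ≈ 1.5415e+6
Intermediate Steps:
Function('r')(W) = Add(-1, Pow(W, 2))
Function('X')(v, L) = Add(Rational(2, 5), Mul(2, Pow(v, -1))) (Function('X')(v, L) = Add(Mul(-2, Rational(-1, 5)), Mul(2, Pow(v, -1))) = Add(Rational(2, 5), Mul(2, Pow(v, -1))))
Add(Function('X')(-14, Function('r')(-3)), Mul(1078, 1430)) = Add(Add(Rational(2, 5), Mul(2, Pow(-14, -1))), Mul(1078, 1430)) = Add(Add(Rational(2, 5), Mul(2, Rational(-1, 14))), 1541540) = Add(Add(Rational(2, 5), Rational(-1, 7)), 1541540) = Add(Rational(9, 35), 1541540) = Rational(53953909, 35)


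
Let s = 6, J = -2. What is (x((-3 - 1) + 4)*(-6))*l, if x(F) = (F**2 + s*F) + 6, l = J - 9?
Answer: 396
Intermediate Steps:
l = -11 (l = -2 - 9 = -11)
x(F) = 6 + F**2 + 6*F (x(F) = (F**2 + 6*F) + 6 = 6 + F**2 + 6*F)
(x((-3 - 1) + 4)*(-6))*l = ((6 + ((-3 - 1) + 4)**2 + 6*((-3 - 1) + 4))*(-6))*(-11) = ((6 + (-4 + 4)**2 + 6*(-4 + 4))*(-6))*(-11) = ((6 + 0**2 + 6*0)*(-6))*(-11) = ((6 + 0 + 0)*(-6))*(-11) = (6*(-6))*(-11) = -36*(-11) = 396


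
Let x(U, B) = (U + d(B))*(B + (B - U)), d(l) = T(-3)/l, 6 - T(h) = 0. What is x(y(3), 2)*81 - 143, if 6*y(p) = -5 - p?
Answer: 577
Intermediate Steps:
T(h) = 6 (T(h) = 6 - 1*0 = 6 + 0 = 6)
d(l) = 6/l
y(p) = -⅚ - p/6 (y(p) = (-5 - p)/6 = -⅚ - p/6)
x(U, B) = (U + 6/B)*(-U + 2*B) (x(U, B) = (U + 6/B)*(B + (B - U)) = (U + 6/B)*(-U + 2*B))
x(y(3), 2)*81 - 143 = (12 - (-⅚ - ⅙*3)² - 6*(-⅚ - ⅙*3)/2 + 2*2*(-⅚ - ⅙*3))*81 - 143 = (12 - (-⅚ - ½)² - 6*(-⅚ - ½)*½ + 2*2*(-⅚ - ½))*81 - 143 = (12 - (-4/3)² - 6*(-4/3)*½ + 2*2*(-4/3))*81 - 143 = (12 - 1*16/9 + 4 - 16/3)*81 - 143 = (12 - 16/9 + 4 - 16/3)*81 - 143 = (80/9)*81 - 143 = 720 - 143 = 577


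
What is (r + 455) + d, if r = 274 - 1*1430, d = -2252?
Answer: -2953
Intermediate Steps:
r = -1156 (r = 274 - 1430 = -1156)
(r + 455) + d = (-1156 + 455) - 2252 = -701 - 2252 = -2953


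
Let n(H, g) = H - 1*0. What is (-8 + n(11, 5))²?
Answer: 9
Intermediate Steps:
n(H, g) = H (n(H, g) = H + 0 = H)
(-8 + n(11, 5))² = (-8 + 11)² = 3² = 9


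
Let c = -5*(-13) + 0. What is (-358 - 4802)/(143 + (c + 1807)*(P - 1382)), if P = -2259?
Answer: 5160/6815809 ≈ 0.00075706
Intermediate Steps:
c = 65 (c = 65 + 0 = 65)
(-358 - 4802)/(143 + (c + 1807)*(P - 1382)) = (-358 - 4802)/(143 + (65 + 1807)*(-2259 - 1382)) = -5160/(143 + 1872*(-3641)) = -5160/(143 - 6815952) = -5160/(-6815809) = -5160*(-1/6815809) = 5160/6815809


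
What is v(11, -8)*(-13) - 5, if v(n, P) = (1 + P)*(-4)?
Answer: -369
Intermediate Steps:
v(n, P) = -4 - 4*P
v(11, -8)*(-13) - 5 = (-4 - 4*(-8))*(-13) - 5 = (-4 + 32)*(-13) - 5 = 28*(-13) - 5 = -364 - 5 = -369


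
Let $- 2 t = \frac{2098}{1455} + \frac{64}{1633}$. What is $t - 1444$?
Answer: $- \frac{3432725237}{2376015} \approx -1444.7$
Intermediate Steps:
$t = - \frac{1759577}{2376015}$ ($t = - \frac{\frac{2098}{1455} + \frac{64}{1633}}{2} = \left(- \frac{1}{2}\right) \frac{3519154}{2376015} = - \frac{1759577}{2376015} \approx -0.74056$)
$t - 1444 = - \frac{1759577}{2376015} - 1444 = - \frac{3432725237}{2376015}$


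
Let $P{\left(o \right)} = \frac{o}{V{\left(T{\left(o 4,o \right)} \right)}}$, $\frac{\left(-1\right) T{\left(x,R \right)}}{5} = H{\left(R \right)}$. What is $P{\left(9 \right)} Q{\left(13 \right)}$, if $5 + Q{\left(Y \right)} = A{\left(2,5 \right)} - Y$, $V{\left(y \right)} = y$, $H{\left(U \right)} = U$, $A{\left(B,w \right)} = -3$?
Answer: $\frac{21}{5} \approx 4.2$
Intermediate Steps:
$T{\left(x,R \right)} = - 5 R$
$P{\left(o \right)} = - \frac{1}{5}$ ($P{\left(o \right)} = \frac{o}{\left(-5\right) o} = o \left(- \frac{1}{5 o}\right) = - \frac{1}{5}$)
$Q{\left(Y \right)} = -8 - Y$ ($Q{\left(Y \right)} = -5 - \left(3 + Y\right) = -8 - Y$)
$P{\left(9 \right)} Q{\left(13 \right)} = - \frac{-8 - 13}{5} = \left(- \frac{1}{5}\right) \left(-21\right) = \frac{21}{5}$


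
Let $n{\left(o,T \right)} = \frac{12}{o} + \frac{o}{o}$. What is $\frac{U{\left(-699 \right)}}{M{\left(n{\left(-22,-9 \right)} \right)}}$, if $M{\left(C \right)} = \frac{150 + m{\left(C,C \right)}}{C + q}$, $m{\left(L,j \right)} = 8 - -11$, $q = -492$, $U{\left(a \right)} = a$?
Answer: $\frac{3779493}{1859} \approx 2033.1$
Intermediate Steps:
$m{\left(L,j \right)} = 19$ ($m{\left(L,j \right)} = 8 + 11 = 19$)
$n{\left(o,T \right)} = 1 + \frac{12}{o}$ ($n{\left(o,T \right)} = \frac{12}{o} + 1 = 1 + \frac{12}{o}$)
$M{\left(C \right)} = \frac{169}{-492 + C}$ ($M{\left(C \right)} = \frac{150 + 19}{C - 492} = \frac{169}{-492 + C}$)
$\frac{U{\left(-699 \right)}}{M{\left(n{\left(-22,-9 \right)} \right)}} = - \frac{699}{169 \frac{1}{-492 + \frac{12 - 22}{-22}}} = - \frac{699}{169 \frac{1}{-492 - - \frac{5}{11}}} = - \frac{699}{169 \frac{1}{-492 + \frac{5}{11}}} = - \frac{699}{169 \frac{1}{- \frac{5407}{11}}} = - \frac{699}{169 \left(- \frac{11}{5407}\right)} = - \frac{699}{- \frac{1859}{5407}} = \left(-699\right) \left(- \frac{5407}{1859}\right) = \frac{3779493}{1859}$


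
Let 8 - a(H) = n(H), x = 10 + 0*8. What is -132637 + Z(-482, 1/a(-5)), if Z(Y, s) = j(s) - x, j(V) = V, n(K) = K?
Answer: -1724410/13 ≈ -1.3265e+5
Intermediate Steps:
x = 10 (x = 10 + 0 = 10)
a(H) = 8 - H
Z(Y, s) = -10 + s (Z(Y, s) = s - 1*10 = s - 10 = -10 + s)
-132637 + Z(-482, 1/a(-5)) = -132637 + (-10 + 1/(8 - 1*(-5))) = -132637 + (-10 + 1/(8 + 5)) = -132637 + (-10 + 1/13) = -132637 - 129/13 = -1724410/13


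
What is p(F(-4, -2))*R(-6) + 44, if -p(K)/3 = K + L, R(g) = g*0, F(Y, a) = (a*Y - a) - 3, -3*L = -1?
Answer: 44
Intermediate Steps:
L = ⅓ (L = -⅓*(-1) = ⅓ ≈ 0.33333)
F(Y, a) = -3 - a + Y*a (F(Y, a) = (Y*a - a) - 3 = (-a + Y*a) - 3 = -3 - a + Y*a)
R(g) = 0
p(K) = -1 - 3*K (p(K) = -3*(K + ⅓) = -3*(⅓ + K) = -1 - 3*K)
p(F(-4, -2))*R(-6) + 44 = (-1 - 3*(-3 - 1*(-2) - 4*(-2)))*0 + 44 = (-1 - 3*(-3 + 2 + 8))*0 + 44 = (-1 - 3*7)*0 + 44 = (-1 - 21)*0 + 44 = -22*0 + 44 = 0 + 44 = 44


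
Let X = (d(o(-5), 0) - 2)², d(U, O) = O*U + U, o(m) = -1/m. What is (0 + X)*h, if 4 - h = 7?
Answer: -243/25 ≈ -9.7200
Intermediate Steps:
h = -3 (h = 4 - 1*7 = 4 - 7 = -3)
d(U, O) = U + O*U
X = 81/25 (X = ((-1/(-5))*(1 + 0) - 2)² = (-1*(-⅕)*1 - 2)² = ((⅕)*1 - 2)² = (⅕ - 2)² = (-9/5)² = 81/25 ≈ 3.2400)
(0 + X)*h = (0 + 81/25)*(-3) = (81/25)*(-3) = -243/25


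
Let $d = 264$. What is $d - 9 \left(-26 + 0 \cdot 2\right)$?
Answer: $498$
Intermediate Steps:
$d - 9 \left(-26 + 0 \cdot 2\right) = 264 - 9 \left(-26 + 0 \cdot 2\right) = 264 - 9 \left(-26 + 0\right) = 264 - -234 = 264 + 234 = 498$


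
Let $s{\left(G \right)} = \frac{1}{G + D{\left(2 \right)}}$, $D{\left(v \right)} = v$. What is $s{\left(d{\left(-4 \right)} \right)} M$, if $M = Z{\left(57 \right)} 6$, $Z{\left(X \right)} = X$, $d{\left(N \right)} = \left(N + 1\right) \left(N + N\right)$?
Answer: $\frac{171}{13} \approx 13.154$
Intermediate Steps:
$d{\left(N \right)} = 2 N \left(1 + N\right)$ ($d{\left(N \right)} = \left(1 + N\right) 2 N = 2 N \left(1 + N\right)$)
$s{\left(G \right)} = \frac{1}{2 + G}$ ($s{\left(G \right)} = \frac{1}{G + 2} = \frac{1}{2 + G}$)
$M = 342$ ($M = 57 \cdot 6 = 342$)
$s{\left(d{\left(-4 \right)} \right)} M = \frac{1}{2 + 2 \left(-4\right) \left(1 - 4\right)} 342 = \frac{1}{2 + 2 \left(-4\right) \left(-3\right)} 342 = \frac{1}{2 + 24} \cdot 342 = \frac{1}{26} \cdot 342 = \frac{171}{13}$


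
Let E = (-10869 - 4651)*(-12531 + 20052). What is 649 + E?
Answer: -116725271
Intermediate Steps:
E = -116725920 (E = -15520*7521 = -116725920)
649 + E = 649 - 116725920 = -116725271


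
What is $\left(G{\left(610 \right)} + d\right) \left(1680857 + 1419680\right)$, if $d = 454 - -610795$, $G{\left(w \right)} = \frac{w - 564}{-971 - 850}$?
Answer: $\frac{3451159313613671}{1821} \approx 1.8952 \cdot 10^{12}$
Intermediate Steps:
$G{\left(w \right)} = \frac{188}{607} - \frac{w}{1821}$ ($G{\left(w \right)} = \frac{-564 + w}{-1821} = \left(-564 + w\right) \left(- \frac{1}{1821}\right) = \frac{188}{607} - \frac{w}{1821}$)
$d = 611249$ ($d = 454 + 610795 = 611249$)
$\left(G{\left(610 \right)} + d\right) \left(1680857 + 1419680\right) = \left(\left(\frac{188}{607} - \frac{610}{1821}\right) + 611249\right) \left(1680857 + 1419680\right) = \left(\left(\frac{188}{607} - \frac{610}{1821}\right) + 611249\right) 3100537 = \left(- \frac{46}{1821} + 611249\right) 3100537 = \frac{1113084383}{1821} \cdot 3100537 = \frac{3451159313613671}{1821}$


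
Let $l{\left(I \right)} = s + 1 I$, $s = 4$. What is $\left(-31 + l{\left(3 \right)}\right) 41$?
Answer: $-984$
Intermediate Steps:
$l{\left(I \right)} = 4 + I$ ($l{\left(I \right)} = 4 + 1 I = 4 + I$)
$\left(-31 + l{\left(3 \right)}\right) 41 = \left(-31 + \left(4 + 3\right)\right) 41 = \left(-31 + 7\right) 41 = \left(-24\right) 41 = -984$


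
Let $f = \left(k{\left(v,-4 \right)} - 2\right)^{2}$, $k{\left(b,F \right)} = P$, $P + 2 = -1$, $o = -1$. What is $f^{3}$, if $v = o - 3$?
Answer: $15625$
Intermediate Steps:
$P = -3$ ($P = -2 - 1 = -3$)
$v = -4$ ($v = -1 - 3 = -4$)
$k{\left(b,F \right)} = -3$
$f = 25$ ($f = \left(-3 - 2\right)^{2} = \left(-5\right)^{2} = 25$)
$f^{3} = 25^{3} = 15625$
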